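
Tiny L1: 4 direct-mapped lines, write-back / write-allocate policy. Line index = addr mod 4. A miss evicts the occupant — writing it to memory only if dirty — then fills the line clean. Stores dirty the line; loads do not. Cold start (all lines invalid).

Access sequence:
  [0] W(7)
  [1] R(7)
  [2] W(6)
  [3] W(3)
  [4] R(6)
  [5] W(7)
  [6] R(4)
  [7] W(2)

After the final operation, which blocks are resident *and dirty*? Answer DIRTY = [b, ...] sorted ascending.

0: W B7 -> L3 miss  d=D]
1: R B7 -> L3 hit  d=D]
2: W B6 -> L2 miss  d=D]
3: W B3 -> L3 miss wb->B7  d=D]
4: R B6 -> L2 hit  d=D]
5: W B7 -> L3 miss wb->B3  d=D]
6: R B4 -> L0 miss  d=-]
7: W B2 -> L2 miss wb->B6  d=D]

DIRTY = [2, 7]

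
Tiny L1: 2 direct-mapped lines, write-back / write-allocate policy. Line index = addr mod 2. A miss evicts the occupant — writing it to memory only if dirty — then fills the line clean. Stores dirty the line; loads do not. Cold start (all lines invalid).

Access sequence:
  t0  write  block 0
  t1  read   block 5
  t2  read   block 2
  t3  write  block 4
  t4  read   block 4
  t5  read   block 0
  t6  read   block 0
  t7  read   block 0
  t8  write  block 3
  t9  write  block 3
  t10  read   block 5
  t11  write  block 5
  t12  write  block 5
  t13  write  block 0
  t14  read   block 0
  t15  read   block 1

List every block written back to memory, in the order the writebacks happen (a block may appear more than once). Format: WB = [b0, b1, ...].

WB = [0, 4, 3, 5]

0: W B0 → L0 miss [D]
1: R B5 → L1 miss [-]
2: R B2 → L0 miss wb→B0 [-]
3: W B4 → L0 miss [D]
4: R B4 → L0 hit [D]
5: R B0 → L0 miss wb→B4 [-]
6: R B0 → L0 hit [-]
7: R B0 → L0 hit [-]
8: W B3 → L1 miss [D]
9: W B3 → L1 hit [D]
10: R B5 → L1 miss wb→B3 [-]
11: W B5 → L1 hit [D]
12: W B5 → L1 hit [D]
13: W B0 → L0 hit [D]
14: R B0 → L0 hit [D]
15: R B1 → L1 miss wb→B5 [-]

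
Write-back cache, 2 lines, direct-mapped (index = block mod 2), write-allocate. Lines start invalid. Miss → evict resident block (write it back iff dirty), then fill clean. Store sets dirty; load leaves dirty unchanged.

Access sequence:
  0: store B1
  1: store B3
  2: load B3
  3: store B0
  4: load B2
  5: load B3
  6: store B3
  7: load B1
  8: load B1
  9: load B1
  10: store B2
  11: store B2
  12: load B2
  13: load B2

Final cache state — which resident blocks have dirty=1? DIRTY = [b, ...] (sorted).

0: W B1 -> L1 miss  d=D]
1: W B3 -> L1 miss wb->B1  d=D]
2: R B3 -> L1 hit  d=D]
3: W B0 -> L0 miss  d=D]
4: R B2 -> L0 miss wb->B0  d=-]
5: R B3 -> L1 hit  d=D]
6: W B3 -> L1 hit  d=D]
7: R B1 -> L1 miss wb->B3  d=-]
8: R B1 -> L1 hit  d=-]
9: R B1 -> L1 hit  d=-]
10: W B2 -> L0 hit  d=D]
11: W B2 -> L0 hit  d=D]
12: R B2 -> L0 hit  d=D]
13: R B2 -> L0 hit  d=D]

DIRTY = [2]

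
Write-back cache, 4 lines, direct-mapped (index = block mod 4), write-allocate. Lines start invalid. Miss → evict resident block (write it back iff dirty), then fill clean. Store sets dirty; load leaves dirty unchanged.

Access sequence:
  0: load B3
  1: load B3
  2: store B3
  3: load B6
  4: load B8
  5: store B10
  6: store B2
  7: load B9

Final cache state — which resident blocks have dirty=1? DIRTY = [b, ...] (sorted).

DIRTY = [2, 3]

  0 | R B3 → L3 miss [-]
  1 | R B3 → L3 hit [-]
  2 | W B3 → L3 hit [D]
  3 | R B6 → L2 miss [-]
  4 | R B8 → L0 miss [-]
  5 | W B10 → L2 miss [D]
  6 | W B2 → L2 miss wb→B10 [D]
  7 | R B9 → L1 miss [-]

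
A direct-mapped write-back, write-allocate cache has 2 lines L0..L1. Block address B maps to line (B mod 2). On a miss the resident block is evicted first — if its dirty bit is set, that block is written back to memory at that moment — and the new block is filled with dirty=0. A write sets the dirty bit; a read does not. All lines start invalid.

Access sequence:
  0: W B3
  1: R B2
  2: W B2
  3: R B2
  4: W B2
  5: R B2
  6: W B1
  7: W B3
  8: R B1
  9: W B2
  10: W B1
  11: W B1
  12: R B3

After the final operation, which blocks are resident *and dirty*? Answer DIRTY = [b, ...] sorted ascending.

DIRTY = [2]

0: W B3 -> L1 miss  d=D]
1: R B2 -> L0 miss  d=-]
2: W B2 -> L0 hit  d=D]
3: R B2 -> L0 hit  d=D]
4: W B2 -> L0 hit  d=D]
5: R B2 -> L0 hit  d=D]
6: W B1 -> L1 miss wb->B3  d=D]
7: W B3 -> L1 miss wb->B1  d=D]
8: R B1 -> L1 miss wb->B3  d=-]
9: W B2 -> L0 hit  d=D]
10: W B1 -> L1 hit  d=D]
11: W B1 -> L1 hit  d=D]
12: R B3 -> L1 miss wb->B1  d=-]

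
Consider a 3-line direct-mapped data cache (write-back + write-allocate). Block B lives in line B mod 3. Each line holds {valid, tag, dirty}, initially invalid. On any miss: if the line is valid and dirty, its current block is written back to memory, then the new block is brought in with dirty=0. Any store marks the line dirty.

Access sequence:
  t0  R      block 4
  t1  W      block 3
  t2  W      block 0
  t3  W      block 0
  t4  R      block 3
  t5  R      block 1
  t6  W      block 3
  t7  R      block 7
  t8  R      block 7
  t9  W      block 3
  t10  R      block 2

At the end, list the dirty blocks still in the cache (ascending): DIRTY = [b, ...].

0: R B4 → L1 miss [-]
1: W B3 → L0 miss [D]
2: W B0 → L0 miss wb→B3 [D]
3: W B0 → L0 hit [D]
4: R B3 → L0 miss wb→B0 [-]
5: R B1 → L1 miss [-]
6: W B3 → L0 hit [D]
7: R B7 → L1 miss [-]
8: R B7 → L1 hit [-]
9: W B3 → L0 hit [D]
10: R B2 → L2 miss [-]

DIRTY = [3]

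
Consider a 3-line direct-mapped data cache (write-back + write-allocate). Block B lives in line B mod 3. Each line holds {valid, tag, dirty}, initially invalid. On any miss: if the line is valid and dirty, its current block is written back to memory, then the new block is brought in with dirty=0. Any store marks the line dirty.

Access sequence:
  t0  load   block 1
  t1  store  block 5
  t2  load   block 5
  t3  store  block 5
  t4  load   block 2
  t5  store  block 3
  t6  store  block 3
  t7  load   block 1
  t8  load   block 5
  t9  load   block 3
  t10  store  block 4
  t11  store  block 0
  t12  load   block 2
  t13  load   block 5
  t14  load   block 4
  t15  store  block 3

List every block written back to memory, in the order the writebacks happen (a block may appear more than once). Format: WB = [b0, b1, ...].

0: R B1 -> L1 miss  d=-]
1: W B5 -> L2 miss  d=D]
2: R B5 -> L2 hit  d=D]
3: W B5 -> L2 hit  d=D]
4: R B2 -> L2 miss wb->B5  d=-]
5: W B3 -> L0 miss  d=D]
6: W B3 -> L0 hit  d=D]
7: R B1 -> L1 hit  d=-]
8: R B5 -> L2 miss  d=-]
9: R B3 -> L0 hit  d=D]
10: W B4 -> L1 miss  d=D]
11: W B0 -> L0 miss wb->B3  d=D]
12: R B2 -> L2 miss  d=-]
13: R B5 -> L2 miss  d=-]
14: R B4 -> L1 hit  d=D]
15: W B3 -> L0 miss wb->B0  d=D]

WB = [5, 3, 0]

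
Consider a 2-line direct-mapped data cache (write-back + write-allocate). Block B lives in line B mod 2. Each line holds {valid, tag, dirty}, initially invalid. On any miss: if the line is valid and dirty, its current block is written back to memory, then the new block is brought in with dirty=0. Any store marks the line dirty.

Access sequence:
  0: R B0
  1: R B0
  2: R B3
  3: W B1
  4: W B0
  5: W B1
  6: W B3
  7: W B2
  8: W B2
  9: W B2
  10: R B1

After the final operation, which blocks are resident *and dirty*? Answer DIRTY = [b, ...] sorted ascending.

  0 | R B0 → L0 miss [-]
  1 | R B0 → L0 hit [-]
  2 | R B3 → L1 miss [-]
  3 | W B1 → L1 miss [D]
  4 | W B0 → L0 hit [D]
  5 | W B1 → L1 hit [D]
  6 | W B3 → L1 miss wb→B1 [D]
  7 | W B2 → L0 miss wb→B0 [D]
  8 | W B2 → L0 hit [D]
  9 | W B2 → L0 hit [D]
  10 | R B1 → L1 miss wb→B3 [-]

DIRTY = [2]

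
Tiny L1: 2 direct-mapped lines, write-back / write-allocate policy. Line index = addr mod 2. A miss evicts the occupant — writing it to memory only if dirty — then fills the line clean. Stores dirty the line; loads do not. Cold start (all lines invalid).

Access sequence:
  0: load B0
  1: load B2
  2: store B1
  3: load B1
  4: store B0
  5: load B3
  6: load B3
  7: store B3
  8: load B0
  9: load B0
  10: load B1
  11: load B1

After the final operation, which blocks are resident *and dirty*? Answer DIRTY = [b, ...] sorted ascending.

0: R B0 -> L0 miss  d=-]
1: R B2 -> L0 miss  d=-]
2: W B1 -> L1 miss  d=D]
3: R B1 -> L1 hit  d=D]
4: W B0 -> L0 miss  d=D]
5: R B3 -> L1 miss wb->B1  d=-]
6: R B3 -> L1 hit  d=-]
7: W B3 -> L1 hit  d=D]
8: R B0 -> L0 hit  d=D]
9: R B0 -> L0 hit  d=D]
10: R B1 -> L1 miss wb->B3  d=-]
11: R B1 -> L1 hit  d=-]

DIRTY = [0]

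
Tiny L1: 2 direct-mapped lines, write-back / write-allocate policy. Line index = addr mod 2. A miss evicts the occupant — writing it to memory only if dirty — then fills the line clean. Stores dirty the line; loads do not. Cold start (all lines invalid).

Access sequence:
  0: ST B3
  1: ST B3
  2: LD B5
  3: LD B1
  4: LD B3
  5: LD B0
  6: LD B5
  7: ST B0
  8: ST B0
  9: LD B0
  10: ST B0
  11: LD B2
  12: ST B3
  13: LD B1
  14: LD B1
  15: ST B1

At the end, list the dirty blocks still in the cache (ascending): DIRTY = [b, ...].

DIRTY = [1]

0: W B3 → L1 miss [D]
1: W B3 → L1 hit [D]
2: R B5 → L1 miss wb→B3 [-]
3: R B1 → L1 miss [-]
4: R B3 → L1 miss [-]
5: R B0 → L0 miss [-]
6: R B5 → L1 miss [-]
7: W B0 → L0 hit [D]
8: W B0 → L0 hit [D]
9: R B0 → L0 hit [D]
10: W B0 → L0 hit [D]
11: R B2 → L0 miss wb→B0 [-]
12: W B3 → L1 miss [D]
13: R B1 → L1 miss wb→B3 [-]
14: R B1 → L1 hit [-]
15: W B1 → L1 hit [D]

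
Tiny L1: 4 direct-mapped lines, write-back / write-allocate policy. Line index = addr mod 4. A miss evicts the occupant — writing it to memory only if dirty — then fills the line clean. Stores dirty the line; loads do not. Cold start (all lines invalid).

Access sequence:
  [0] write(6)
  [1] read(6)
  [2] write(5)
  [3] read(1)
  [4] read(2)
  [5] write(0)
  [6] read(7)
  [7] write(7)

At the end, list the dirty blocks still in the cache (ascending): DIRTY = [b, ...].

0: W B6 -> L2 miss  d=D]
1: R B6 -> L2 hit  d=D]
2: W B5 -> L1 miss  d=D]
3: R B1 -> L1 miss wb->B5  d=-]
4: R B2 -> L2 miss wb->B6  d=-]
5: W B0 -> L0 miss  d=D]
6: R B7 -> L3 miss  d=-]
7: W B7 -> L3 hit  d=D]

DIRTY = [0, 7]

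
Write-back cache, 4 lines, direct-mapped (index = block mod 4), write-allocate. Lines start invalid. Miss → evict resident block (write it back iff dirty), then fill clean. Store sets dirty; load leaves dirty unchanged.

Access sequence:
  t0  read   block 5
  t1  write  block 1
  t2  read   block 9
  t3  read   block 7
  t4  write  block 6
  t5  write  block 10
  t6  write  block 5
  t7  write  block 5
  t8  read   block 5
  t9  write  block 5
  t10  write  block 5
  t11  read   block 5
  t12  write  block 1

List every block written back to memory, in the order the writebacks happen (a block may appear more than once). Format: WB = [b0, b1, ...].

WB = [1, 6, 5]

0: R B5 → L1 miss [-]
1: W B1 → L1 miss [D]
2: R B9 → L1 miss wb→B1 [-]
3: R B7 → L3 miss [-]
4: W B6 → L2 miss [D]
5: W B10 → L2 miss wb→B6 [D]
6: W B5 → L1 miss [D]
7: W B5 → L1 hit [D]
8: R B5 → L1 hit [D]
9: W B5 → L1 hit [D]
10: W B5 → L1 hit [D]
11: R B5 → L1 hit [D]
12: W B1 → L1 miss wb→B5 [D]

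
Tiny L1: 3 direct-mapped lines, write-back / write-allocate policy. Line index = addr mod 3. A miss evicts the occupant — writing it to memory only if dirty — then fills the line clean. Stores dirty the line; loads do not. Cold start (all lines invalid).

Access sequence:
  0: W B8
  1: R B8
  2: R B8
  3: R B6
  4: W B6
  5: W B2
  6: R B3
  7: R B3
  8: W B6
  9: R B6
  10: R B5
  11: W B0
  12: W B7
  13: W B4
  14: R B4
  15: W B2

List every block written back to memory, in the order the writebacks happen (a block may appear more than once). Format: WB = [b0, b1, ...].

WB = [8, 6, 2, 6, 7]

  0 | W B8 → L2 miss [D]
  1 | R B8 → L2 hit [D]
  2 | R B8 → L2 hit [D]
  3 | R B6 → L0 miss [-]
  4 | W B6 → L0 hit [D]
  5 | W B2 → L2 miss wb→B8 [D]
  6 | R B3 → L0 miss wb→B6 [-]
  7 | R B3 → L0 hit [-]
  8 | W B6 → L0 miss [D]
  9 | R B6 → L0 hit [D]
  10 | R B5 → L2 miss wb→B2 [-]
  11 | W B0 → L0 miss wb→B6 [D]
  12 | W B7 → L1 miss [D]
  13 | W B4 → L1 miss wb→B7 [D]
  14 | R B4 → L1 hit [D]
  15 | W B2 → L2 miss [D]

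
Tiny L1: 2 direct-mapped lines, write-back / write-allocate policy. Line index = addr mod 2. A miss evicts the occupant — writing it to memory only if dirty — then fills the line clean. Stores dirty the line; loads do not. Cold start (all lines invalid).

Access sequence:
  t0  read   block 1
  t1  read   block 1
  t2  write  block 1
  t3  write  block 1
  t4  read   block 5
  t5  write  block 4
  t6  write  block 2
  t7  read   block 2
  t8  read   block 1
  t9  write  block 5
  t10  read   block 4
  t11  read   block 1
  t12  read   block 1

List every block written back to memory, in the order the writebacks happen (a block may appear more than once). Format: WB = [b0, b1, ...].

0: R B1 -> L1 miss  d=-]
1: R B1 -> L1 hit  d=-]
2: W B1 -> L1 hit  d=D]
3: W B1 -> L1 hit  d=D]
4: R B5 -> L1 miss wb->B1  d=-]
5: W B4 -> L0 miss  d=D]
6: W B2 -> L0 miss wb->B4  d=D]
7: R B2 -> L0 hit  d=D]
8: R B1 -> L1 miss  d=-]
9: W B5 -> L1 miss  d=D]
10: R B4 -> L0 miss wb->B2  d=-]
11: R B1 -> L1 miss wb->B5  d=-]
12: R B1 -> L1 hit  d=-]

WB = [1, 4, 2, 5]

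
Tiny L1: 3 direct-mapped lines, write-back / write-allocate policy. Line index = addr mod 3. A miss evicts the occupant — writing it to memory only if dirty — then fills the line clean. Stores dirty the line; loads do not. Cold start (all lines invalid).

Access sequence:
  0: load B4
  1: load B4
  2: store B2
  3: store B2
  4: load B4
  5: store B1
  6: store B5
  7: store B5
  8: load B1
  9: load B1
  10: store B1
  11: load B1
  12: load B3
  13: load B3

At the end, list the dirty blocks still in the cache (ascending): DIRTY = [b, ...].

DIRTY = [1, 5]

  0 | R B4 → L1 miss [-]
  1 | R B4 → L1 hit [-]
  2 | W B2 → L2 miss [D]
  3 | W B2 → L2 hit [D]
  4 | R B4 → L1 hit [-]
  5 | W B1 → L1 miss [D]
  6 | W B5 → L2 miss wb→B2 [D]
  7 | W B5 → L2 hit [D]
  8 | R B1 → L1 hit [D]
  9 | R B1 → L1 hit [D]
  10 | W B1 → L1 hit [D]
  11 | R B1 → L1 hit [D]
  12 | R B3 → L0 miss [-]
  13 | R B3 → L0 hit [-]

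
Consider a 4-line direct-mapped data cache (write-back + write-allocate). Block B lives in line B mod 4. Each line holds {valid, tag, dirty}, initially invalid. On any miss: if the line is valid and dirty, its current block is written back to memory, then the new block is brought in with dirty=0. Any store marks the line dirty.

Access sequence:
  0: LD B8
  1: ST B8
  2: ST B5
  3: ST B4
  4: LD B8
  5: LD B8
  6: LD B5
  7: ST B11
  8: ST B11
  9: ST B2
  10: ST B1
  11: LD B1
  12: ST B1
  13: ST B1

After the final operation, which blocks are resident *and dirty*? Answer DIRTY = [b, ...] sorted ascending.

0: R B8 -> L0 miss  d=-]
1: W B8 -> L0 hit  d=D]
2: W B5 -> L1 miss  d=D]
3: W B4 -> L0 miss wb->B8  d=D]
4: R B8 -> L0 miss wb->B4  d=-]
5: R B8 -> L0 hit  d=-]
6: R B5 -> L1 hit  d=D]
7: W B11 -> L3 miss  d=D]
8: W B11 -> L3 hit  d=D]
9: W B2 -> L2 miss  d=D]
10: W B1 -> L1 miss wb->B5  d=D]
11: R B1 -> L1 hit  d=D]
12: W B1 -> L1 hit  d=D]
13: W B1 -> L1 hit  d=D]

DIRTY = [1, 2, 11]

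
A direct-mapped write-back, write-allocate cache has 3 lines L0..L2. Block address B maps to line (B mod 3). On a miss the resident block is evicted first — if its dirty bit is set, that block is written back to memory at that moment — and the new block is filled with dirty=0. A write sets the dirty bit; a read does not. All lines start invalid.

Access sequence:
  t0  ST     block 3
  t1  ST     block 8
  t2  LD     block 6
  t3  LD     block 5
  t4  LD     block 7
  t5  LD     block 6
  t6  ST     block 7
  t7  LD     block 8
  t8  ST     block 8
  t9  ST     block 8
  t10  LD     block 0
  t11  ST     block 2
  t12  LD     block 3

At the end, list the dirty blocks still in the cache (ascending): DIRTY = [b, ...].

DIRTY = [2, 7]

0: W B3 → L0 miss [D]
1: W B8 → L2 miss [D]
2: R B6 → L0 miss wb→B3 [-]
3: R B5 → L2 miss wb→B8 [-]
4: R B7 → L1 miss [-]
5: R B6 → L0 hit [-]
6: W B7 → L1 hit [D]
7: R B8 → L2 miss [-]
8: W B8 → L2 hit [D]
9: W B8 → L2 hit [D]
10: R B0 → L0 miss [-]
11: W B2 → L2 miss wb→B8 [D]
12: R B3 → L0 miss [-]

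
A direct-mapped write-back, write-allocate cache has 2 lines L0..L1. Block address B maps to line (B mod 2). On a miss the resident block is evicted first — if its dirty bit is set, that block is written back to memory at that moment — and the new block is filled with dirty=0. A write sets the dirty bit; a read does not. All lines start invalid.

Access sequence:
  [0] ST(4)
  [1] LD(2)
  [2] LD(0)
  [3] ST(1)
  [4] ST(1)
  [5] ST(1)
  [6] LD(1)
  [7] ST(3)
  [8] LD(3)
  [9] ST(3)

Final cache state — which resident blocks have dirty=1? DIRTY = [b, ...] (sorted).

DIRTY = [3]

0: W B4 -> L0 miss  d=D]
1: R B2 -> L0 miss wb->B4  d=-]
2: R B0 -> L0 miss  d=-]
3: W B1 -> L1 miss  d=D]
4: W B1 -> L1 hit  d=D]
5: W B1 -> L1 hit  d=D]
6: R B1 -> L1 hit  d=D]
7: W B3 -> L1 miss wb->B1  d=D]
8: R B3 -> L1 hit  d=D]
9: W B3 -> L1 hit  d=D]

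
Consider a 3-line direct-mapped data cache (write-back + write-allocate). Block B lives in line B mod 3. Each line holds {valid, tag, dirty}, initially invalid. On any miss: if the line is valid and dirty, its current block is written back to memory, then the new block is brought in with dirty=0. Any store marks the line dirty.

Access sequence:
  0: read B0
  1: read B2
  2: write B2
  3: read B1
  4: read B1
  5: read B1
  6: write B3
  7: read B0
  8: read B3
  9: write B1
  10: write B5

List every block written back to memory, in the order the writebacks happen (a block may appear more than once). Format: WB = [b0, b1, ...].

0: R B0 -> L0 miss  d=-]
1: R B2 -> L2 miss  d=-]
2: W B2 -> L2 hit  d=D]
3: R B1 -> L1 miss  d=-]
4: R B1 -> L1 hit  d=-]
5: R B1 -> L1 hit  d=-]
6: W B3 -> L0 miss  d=D]
7: R B0 -> L0 miss wb->B3  d=-]
8: R B3 -> L0 miss  d=-]
9: W B1 -> L1 hit  d=D]
10: W B5 -> L2 miss wb->B2  d=D]

WB = [3, 2]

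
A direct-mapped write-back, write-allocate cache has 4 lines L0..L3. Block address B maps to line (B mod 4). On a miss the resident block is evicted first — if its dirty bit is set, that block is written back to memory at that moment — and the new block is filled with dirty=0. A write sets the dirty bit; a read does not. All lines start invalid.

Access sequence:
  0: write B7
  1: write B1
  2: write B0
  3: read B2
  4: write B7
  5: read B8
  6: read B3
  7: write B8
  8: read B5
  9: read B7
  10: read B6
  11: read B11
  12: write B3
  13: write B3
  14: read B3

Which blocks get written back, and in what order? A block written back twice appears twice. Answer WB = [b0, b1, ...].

WB = [0, 7, 1]

  0 | W B7 → L3 miss [D]
  1 | W B1 → L1 miss [D]
  2 | W B0 → L0 miss [D]
  3 | R B2 → L2 miss [-]
  4 | W B7 → L3 hit [D]
  5 | R B8 → L0 miss wb→B0 [-]
  6 | R B3 → L3 miss wb→B7 [-]
  7 | W B8 → L0 hit [D]
  8 | R B5 → L1 miss wb→B1 [-]
  9 | R B7 → L3 miss [-]
  10 | R B6 → L2 miss [-]
  11 | R B11 → L3 miss [-]
  12 | W B3 → L3 miss [D]
  13 | W B3 → L3 hit [D]
  14 | R B3 → L3 hit [D]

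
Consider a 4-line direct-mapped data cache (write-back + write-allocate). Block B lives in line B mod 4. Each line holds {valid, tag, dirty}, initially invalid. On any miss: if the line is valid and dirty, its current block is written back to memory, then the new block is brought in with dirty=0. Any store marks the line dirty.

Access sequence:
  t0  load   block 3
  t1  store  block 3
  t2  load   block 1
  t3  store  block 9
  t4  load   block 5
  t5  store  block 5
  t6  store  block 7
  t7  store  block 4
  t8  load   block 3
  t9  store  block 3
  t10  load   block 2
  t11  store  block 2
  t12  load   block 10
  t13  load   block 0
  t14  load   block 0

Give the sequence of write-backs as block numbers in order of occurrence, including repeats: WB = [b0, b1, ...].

WB = [9, 3, 7, 2, 4]

0: R B3 → L3 miss [-]
1: W B3 → L3 hit [D]
2: R B1 → L1 miss [-]
3: W B9 → L1 miss [D]
4: R B5 → L1 miss wb→B9 [-]
5: W B5 → L1 hit [D]
6: W B7 → L3 miss wb→B3 [D]
7: W B4 → L0 miss [D]
8: R B3 → L3 miss wb→B7 [-]
9: W B3 → L3 hit [D]
10: R B2 → L2 miss [-]
11: W B2 → L2 hit [D]
12: R B10 → L2 miss wb→B2 [-]
13: R B0 → L0 miss wb→B4 [-]
14: R B0 → L0 hit [-]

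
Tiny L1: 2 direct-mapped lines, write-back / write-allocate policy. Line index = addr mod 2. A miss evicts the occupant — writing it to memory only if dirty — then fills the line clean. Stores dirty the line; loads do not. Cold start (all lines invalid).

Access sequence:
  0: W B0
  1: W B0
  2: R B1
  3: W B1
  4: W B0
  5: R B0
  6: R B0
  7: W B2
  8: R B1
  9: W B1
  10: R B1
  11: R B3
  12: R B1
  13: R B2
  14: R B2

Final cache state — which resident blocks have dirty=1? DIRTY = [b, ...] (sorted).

0: W B0 -> L0 miss  d=D]
1: W B0 -> L0 hit  d=D]
2: R B1 -> L1 miss  d=-]
3: W B1 -> L1 hit  d=D]
4: W B0 -> L0 hit  d=D]
5: R B0 -> L0 hit  d=D]
6: R B0 -> L0 hit  d=D]
7: W B2 -> L0 miss wb->B0  d=D]
8: R B1 -> L1 hit  d=D]
9: W B1 -> L1 hit  d=D]
10: R B1 -> L1 hit  d=D]
11: R B3 -> L1 miss wb->B1  d=-]
12: R B1 -> L1 miss  d=-]
13: R B2 -> L0 hit  d=D]
14: R B2 -> L0 hit  d=D]

DIRTY = [2]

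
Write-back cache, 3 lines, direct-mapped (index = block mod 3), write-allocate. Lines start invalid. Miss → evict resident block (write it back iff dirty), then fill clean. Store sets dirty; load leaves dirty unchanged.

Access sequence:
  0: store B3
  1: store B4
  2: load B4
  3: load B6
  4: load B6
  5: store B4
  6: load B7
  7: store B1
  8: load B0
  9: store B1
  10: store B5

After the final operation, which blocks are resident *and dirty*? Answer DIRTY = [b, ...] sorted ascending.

  0 | W B3 → L0 miss [D]
  1 | W B4 → L1 miss [D]
  2 | R B4 → L1 hit [D]
  3 | R B6 → L0 miss wb→B3 [-]
  4 | R B6 → L0 hit [-]
  5 | W B4 → L1 hit [D]
  6 | R B7 → L1 miss wb→B4 [-]
  7 | W B1 → L1 miss [D]
  8 | R B0 → L0 miss [-]
  9 | W B1 → L1 hit [D]
  10 | W B5 → L2 miss [D]

DIRTY = [1, 5]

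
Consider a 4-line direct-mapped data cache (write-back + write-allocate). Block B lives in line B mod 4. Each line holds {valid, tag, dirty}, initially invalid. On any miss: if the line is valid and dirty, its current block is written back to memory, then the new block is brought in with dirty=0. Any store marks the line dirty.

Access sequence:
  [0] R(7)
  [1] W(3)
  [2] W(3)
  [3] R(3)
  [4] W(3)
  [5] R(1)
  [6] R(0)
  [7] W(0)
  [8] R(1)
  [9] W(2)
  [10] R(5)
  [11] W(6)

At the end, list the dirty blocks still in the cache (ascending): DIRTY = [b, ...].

0: R B7 → L3 miss [-]
1: W B3 → L3 miss [D]
2: W B3 → L3 hit [D]
3: R B3 → L3 hit [D]
4: W B3 → L3 hit [D]
5: R B1 → L1 miss [-]
6: R B0 → L0 miss [-]
7: W B0 → L0 hit [D]
8: R B1 → L1 hit [-]
9: W B2 → L2 miss [D]
10: R B5 → L1 miss [-]
11: W B6 → L2 miss wb→B2 [D]

DIRTY = [0, 3, 6]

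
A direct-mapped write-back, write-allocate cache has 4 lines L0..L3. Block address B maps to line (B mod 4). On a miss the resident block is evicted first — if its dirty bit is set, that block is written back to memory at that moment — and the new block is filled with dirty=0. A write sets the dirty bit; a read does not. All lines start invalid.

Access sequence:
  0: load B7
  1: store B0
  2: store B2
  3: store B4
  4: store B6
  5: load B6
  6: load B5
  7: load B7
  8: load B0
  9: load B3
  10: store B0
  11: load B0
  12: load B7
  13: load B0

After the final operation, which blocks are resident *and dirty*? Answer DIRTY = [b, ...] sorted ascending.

DIRTY = [0, 6]

0: R B7 -> L3 miss  d=-]
1: W B0 -> L0 miss  d=D]
2: W B2 -> L2 miss  d=D]
3: W B4 -> L0 miss wb->B0  d=D]
4: W B6 -> L2 miss wb->B2  d=D]
5: R B6 -> L2 hit  d=D]
6: R B5 -> L1 miss  d=-]
7: R B7 -> L3 hit  d=-]
8: R B0 -> L0 miss wb->B4  d=-]
9: R B3 -> L3 miss  d=-]
10: W B0 -> L0 hit  d=D]
11: R B0 -> L0 hit  d=D]
12: R B7 -> L3 miss  d=-]
13: R B0 -> L0 hit  d=D]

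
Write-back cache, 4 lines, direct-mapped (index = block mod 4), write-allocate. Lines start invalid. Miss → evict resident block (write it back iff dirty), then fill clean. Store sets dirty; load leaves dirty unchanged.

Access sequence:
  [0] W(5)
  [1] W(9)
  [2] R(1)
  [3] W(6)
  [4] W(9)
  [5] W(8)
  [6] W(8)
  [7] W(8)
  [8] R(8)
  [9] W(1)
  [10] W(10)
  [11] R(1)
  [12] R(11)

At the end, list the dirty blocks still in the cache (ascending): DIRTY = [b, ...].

DIRTY = [1, 8, 10]

0: W B5 → L1 miss [D]
1: W B9 → L1 miss wb→B5 [D]
2: R B1 → L1 miss wb→B9 [-]
3: W B6 → L2 miss [D]
4: W B9 → L1 miss [D]
5: W B8 → L0 miss [D]
6: W B8 → L0 hit [D]
7: W B8 → L0 hit [D]
8: R B8 → L0 hit [D]
9: W B1 → L1 miss wb→B9 [D]
10: W B10 → L2 miss wb→B6 [D]
11: R B1 → L1 hit [D]
12: R B11 → L3 miss [-]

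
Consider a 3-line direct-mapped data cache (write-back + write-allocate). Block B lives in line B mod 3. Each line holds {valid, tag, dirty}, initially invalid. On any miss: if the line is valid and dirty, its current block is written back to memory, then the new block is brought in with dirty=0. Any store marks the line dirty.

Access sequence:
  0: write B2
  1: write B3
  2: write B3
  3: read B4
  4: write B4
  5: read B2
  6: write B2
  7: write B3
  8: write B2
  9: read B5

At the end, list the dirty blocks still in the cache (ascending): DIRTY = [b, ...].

0: W B2 -> L2 miss  d=D]
1: W B3 -> L0 miss  d=D]
2: W B3 -> L0 hit  d=D]
3: R B4 -> L1 miss  d=-]
4: W B4 -> L1 hit  d=D]
5: R B2 -> L2 hit  d=D]
6: W B2 -> L2 hit  d=D]
7: W B3 -> L0 hit  d=D]
8: W B2 -> L2 hit  d=D]
9: R B5 -> L2 miss wb->B2  d=-]

DIRTY = [3, 4]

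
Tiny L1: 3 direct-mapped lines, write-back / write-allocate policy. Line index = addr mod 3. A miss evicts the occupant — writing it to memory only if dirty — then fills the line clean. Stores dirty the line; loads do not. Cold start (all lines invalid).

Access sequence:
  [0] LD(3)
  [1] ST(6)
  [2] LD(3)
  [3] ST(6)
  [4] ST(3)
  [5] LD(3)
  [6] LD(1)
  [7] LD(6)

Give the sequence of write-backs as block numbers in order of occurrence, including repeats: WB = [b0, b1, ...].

0: R B3 -> L0 miss  d=-]
1: W B6 -> L0 miss  d=D]
2: R B3 -> L0 miss wb->B6  d=-]
3: W B6 -> L0 miss  d=D]
4: W B3 -> L0 miss wb->B6  d=D]
5: R B3 -> L0 hit  d=D]
6: R B1 -> L1 miss  d=-]
7: R B6 -> L0 miss wb->B3  d=-]

WB = [6, 6, 3]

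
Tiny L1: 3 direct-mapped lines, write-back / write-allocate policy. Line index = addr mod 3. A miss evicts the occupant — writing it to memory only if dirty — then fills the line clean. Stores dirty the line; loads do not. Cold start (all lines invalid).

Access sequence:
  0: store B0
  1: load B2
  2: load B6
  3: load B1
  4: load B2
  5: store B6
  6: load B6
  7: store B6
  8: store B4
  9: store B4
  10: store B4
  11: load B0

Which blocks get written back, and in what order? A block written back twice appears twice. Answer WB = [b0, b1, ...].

  0 | W B0 → L0 miss [D]
  1 | R B2 → L2 miss [-]
  2 | R B6 → L0 miss wb→B0 [-]
  3 | R B1 → L1 miss [-]
  4 | R B2 → L2 hit [-]
  5 | W B6 → L0 hit [D]
  6 | R B6 → L0 hit [D]
  7 | W B6 → L0 hit [D]
  8 | W B4 → L1 miss [D]
  9 | W B4 → L1 hit [D]
  10 | W B4 → L1 hit [D]
  11 | R B0 → L0 miss wb→B6 [-]

WB = [0, 6]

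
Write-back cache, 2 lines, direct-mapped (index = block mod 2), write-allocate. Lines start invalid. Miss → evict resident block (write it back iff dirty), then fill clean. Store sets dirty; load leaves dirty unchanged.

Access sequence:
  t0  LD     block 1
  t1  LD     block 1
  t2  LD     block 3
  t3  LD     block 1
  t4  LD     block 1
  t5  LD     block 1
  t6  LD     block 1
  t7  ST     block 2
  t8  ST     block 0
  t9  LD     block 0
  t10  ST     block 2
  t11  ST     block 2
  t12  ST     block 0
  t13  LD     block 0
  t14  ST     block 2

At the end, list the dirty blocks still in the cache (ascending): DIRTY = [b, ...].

DIRTY = [2]

  0 | R B1 → L1 miss [-]
  1 | R B1 → L1 hit [-]
  2 | R B3 → L1 miss [-]
  3 | R B1 → L1 miss [-]
  4 | R B1 → L1 hit [-]
  5 | R B1 → L1 hit [-]
  6 | R B1 → L1 hit [-]
  7 | W B2 → L0 miss [D]
  8 | W B0 → L0 miss wb→B2 [D]
  9 | R B0 → L0 hit [D]
  10 | W B2 → L0 miss wb→B0 [D]
  11 | W B2 → L0 hit [D]
  12 | W B0 → L0 miss wb→B2 [D]
  13 | R B0 → L0 hit [D]
  14 | W B2 → L0 miss wb→B0 [D]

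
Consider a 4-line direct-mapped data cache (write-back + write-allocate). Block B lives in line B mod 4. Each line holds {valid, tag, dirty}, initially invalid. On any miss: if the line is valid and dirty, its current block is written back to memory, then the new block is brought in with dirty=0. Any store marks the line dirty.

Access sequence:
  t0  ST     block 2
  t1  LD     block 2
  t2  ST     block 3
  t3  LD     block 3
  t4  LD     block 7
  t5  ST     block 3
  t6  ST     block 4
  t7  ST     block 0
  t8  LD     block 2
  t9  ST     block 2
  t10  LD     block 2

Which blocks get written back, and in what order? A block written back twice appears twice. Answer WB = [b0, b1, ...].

  0 | W B2 → L2 miss [D]
  1 | R B2 → L2 hit [D]
  2 | W B3 → L3 miss [D]
  3 | R B3 → L3 hit [D]
  4 | R B7 → L3 miss wb→B3 [-]
  5 | W B3 → L3 miss [D]
  6 | W B4 → L0 miss [D]
  7 | W B0 → L0 miss wb→B4 [D]
  8 | R B2 → L2 hit [D]
  9 | W B2 → L2 hit [D]
  10 | R B2 → L2 hit [D]

WB = [3, 4]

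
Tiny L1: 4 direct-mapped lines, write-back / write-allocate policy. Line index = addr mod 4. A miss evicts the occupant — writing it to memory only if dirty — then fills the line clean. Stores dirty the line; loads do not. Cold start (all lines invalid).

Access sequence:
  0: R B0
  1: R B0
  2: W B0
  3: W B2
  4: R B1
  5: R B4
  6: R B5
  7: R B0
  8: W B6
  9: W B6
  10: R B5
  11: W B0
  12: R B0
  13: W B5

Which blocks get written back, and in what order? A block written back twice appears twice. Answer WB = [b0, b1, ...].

  0 | R B0 → L0 miss [-]
  1 | R B0 → L0 hit [-]
  2 | W B0 → L0 hit [D]
  3 | W B2 → L2 miss [D]
  4 | R B1 → L1 miss [-]
  5 | R B4 → L0 miss wb→B0 [-]
  6 | R B5 → L1 miss [-]
  7 | R B0 → L0 miss [-]
  8 | W B6 → L2 miss wb→B2 [D]
  9 | W B6 → L2 hit [D]
  10 | R B5 → L1 hit [-]
  11 | W B0 → L0 hit [D]
  12 | R B0 → L0 hit [D]
  13 | W B5 → L1 hit [D]

WB = [0, 2]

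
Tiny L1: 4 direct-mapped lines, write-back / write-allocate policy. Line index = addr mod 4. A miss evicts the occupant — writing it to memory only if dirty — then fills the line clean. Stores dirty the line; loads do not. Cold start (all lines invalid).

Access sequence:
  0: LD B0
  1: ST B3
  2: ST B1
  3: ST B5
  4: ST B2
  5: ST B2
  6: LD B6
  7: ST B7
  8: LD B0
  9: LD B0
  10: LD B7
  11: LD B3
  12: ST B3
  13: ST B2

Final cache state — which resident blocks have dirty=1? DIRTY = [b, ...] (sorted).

  0 | R B0 → L0 miss [-]
  1 | W B3 → L3 miss [D]
  2 | W B1 → L1 miss [D]
  3 | W B5 → L1 miss wb→B1 [D]
  4 | W B2 → L2 miss [D]
  5 | W B2 → L2 hit [D]
  6 | R B6 → L2 miss wb→B2 [-]
  7 | W B7 → L3 miss wb→B3 [D]
  8 | R B0 → L0 hit [-]
  9 | R B0 → L0 hit [-]
  10 | R B7 → L3 hit [D]
  11 | R B3 → L3 miss wb→B7 [-]
  12 | W B3 → L3 hit [D]
  13 | W B2 → L2 miss [D]

DIRTY = [2, 3, 5]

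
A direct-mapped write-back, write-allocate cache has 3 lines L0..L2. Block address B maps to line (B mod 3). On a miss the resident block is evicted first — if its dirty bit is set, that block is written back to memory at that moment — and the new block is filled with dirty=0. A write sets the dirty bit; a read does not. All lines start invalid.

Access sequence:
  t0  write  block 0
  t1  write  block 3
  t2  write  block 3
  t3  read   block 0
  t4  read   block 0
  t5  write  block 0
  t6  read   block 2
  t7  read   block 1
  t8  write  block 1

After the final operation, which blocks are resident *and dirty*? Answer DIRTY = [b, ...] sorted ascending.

DIRTY = [0, 1]

0: W B0 -> L0 miss  d=D]
1: W B3 -> L0 miss wb->B0  d=D]
2: W B3 -> L0 hit  d=D]
3: R B0 -> L0 miss wb->B3  d=-]
4: R B0 -> L0 hit  d=-]
5: W B0 -> L0 hit  d=D]
6: R B2 -> L2 miss  d=-]
7: R B1 -> L1 miss  d=-]
8: W B1 -> L1 hit  d=D]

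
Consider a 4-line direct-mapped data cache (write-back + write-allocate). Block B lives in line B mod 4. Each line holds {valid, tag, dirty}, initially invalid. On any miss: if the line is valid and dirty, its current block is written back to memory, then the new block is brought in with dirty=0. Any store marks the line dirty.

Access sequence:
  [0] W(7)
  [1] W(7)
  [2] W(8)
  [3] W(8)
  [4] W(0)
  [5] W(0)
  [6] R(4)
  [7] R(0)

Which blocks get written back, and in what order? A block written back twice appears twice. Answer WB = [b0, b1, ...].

  0 | W B7 → L3 miss [D]
  1 | W B7 → L3 hit [D]
  2 | W B8 → L0 miss [D]
  3 | W B8 → L0 hit [D]
  4 | W B0 → L0 miss wb→B8 [D]
  5 | W B0 → L0 hit [D]
  6 | R B4 → L0 miss wb→B0 [-]
  7 | R B0 → L0 miss [-]

WB = [8, 0]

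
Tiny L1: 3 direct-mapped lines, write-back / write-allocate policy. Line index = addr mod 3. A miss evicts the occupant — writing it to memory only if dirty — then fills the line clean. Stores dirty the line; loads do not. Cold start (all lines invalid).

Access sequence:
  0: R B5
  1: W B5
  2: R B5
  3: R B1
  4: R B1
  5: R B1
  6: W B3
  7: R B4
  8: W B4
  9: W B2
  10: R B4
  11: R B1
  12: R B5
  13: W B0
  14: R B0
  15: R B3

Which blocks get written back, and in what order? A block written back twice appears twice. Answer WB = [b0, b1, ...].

0: R B5 -> L2 miss  d=-]
1: W B5 -> L2 hit  d=D]
2: R B5 -> L2 hit  d=D]
3: R B1 -> L1 miss  d=-]
4: R B1 -> L1 hit  d=-]
5: R B1 -> L1 hit  d=-]
6: W B3 -> L0 miss  d=D]
7: R B4 -> L1 miss  d=-]
8: W B4 -> L1 hit  d=D]
9: W B2 -> L2 miss wb->B5  d=D]
10: R B4 -> L1 hit  d=D]
11: R B1 -> L1 miss wb->B4  d=-]
12: R B5 -> L2 miss wb->B2  d=-]
13: W B0 -> L0 miss wb->B3  d=D]
14: R B0 -> L0 hit  d=D]
15: R B3 -> L0 miss wb->B0  d=-]

WB = [5, 4, 2, 3, 0]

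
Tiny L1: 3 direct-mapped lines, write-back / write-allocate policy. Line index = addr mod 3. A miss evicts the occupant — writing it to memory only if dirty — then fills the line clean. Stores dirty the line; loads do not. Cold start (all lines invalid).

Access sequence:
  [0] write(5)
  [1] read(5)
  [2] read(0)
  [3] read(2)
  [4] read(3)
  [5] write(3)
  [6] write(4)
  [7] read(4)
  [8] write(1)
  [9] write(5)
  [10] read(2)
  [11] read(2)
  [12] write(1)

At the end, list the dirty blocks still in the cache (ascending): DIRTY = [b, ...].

DIRTY = [1, 3]

0: W B5 → L2 miss [D]
1: R B5 → L2 hit [D]
2: R B0 → L0 miss [-]
3: R B2 → L2 miss wb→B5 [-]
4: R B3 → L0 miss [-]
5: W B3 → L0 hit [D]
6: W B4 → L1 miss [D]
7: R B4 → L1 hit [D]
8: W B1 → L1 miss wb→B4 [D]
9: W B5 → L2 miss [D]
10: R B2 → L2 miss wb→B5 [-]
11: R B2 → L2 hit [-]
12: W B1 → L1 hit [D]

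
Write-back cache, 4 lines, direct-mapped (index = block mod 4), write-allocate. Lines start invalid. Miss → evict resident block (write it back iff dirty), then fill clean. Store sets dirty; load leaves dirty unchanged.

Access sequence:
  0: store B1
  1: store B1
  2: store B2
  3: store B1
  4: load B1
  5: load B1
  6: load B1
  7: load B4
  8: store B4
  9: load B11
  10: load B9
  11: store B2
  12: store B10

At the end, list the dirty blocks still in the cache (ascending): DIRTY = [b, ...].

DIRTY = [4, 10]

0: W B1 -> L1 miss  d=D]
1: W B1 -> L1 hit  d=D]
2: W B2 -> L2 miss  d=D]
3: W B1 -> L1 hit  d=D]
4: R B1 -> L1 hit  d=D]
5: R B1 -> L1 hit  d=D]
6: R B1 -> L1 hit  d=D]
7: R B4 -> L0 miss  d=-]
8: W B4 -> L0 hit  d=D]
9: R B11 -> L3 miss  d=-]
10: R B9 -> L1 miss wb->B1  d=-]
11: W B2 -> L2 hit  d=D]
12: W B10 -> L2 miss wb->B2  d=D]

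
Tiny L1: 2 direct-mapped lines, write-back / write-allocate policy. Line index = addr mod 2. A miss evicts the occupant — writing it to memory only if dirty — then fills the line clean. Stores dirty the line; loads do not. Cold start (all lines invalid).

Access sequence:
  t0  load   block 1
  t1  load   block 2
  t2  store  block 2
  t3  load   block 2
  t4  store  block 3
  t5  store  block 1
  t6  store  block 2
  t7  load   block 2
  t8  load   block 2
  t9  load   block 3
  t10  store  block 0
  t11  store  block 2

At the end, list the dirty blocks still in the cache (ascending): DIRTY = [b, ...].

0: R B1 -> L1 miss  d=-]
1: R B2 -> L0 miss  d=-]
2: W B2 -> L0 hit  d=D]
3: R B2 -> L0 hit  d=D]
4: W B3 -> L1 miss  d=D]
5: W B1 -> L1 miss wb->B3  d=D]
6: W B2 -> L0 hit  d=D]
7: R B2 -> L0 hit  d=D]
8: R B2 -> L0 hit  d=D]
9: R B3 -> L1 miss wb->B1  d=-]
10: W B0 -> L0 miss wb->B2  d=D]
11: W B2 -> L0 miss wb->B0  d=D]

DIRTY = [2]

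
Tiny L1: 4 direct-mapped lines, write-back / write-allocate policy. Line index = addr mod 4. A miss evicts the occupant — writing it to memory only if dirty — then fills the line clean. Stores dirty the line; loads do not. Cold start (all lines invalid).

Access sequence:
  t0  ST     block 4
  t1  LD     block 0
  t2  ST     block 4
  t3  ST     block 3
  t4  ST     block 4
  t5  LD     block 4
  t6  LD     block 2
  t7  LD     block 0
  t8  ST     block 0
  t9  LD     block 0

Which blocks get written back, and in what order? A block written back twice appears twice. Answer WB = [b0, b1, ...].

WB = [4, 4]

0: W B4 -> L0 miss  d=D]
1: R B0 -> L0 miss wb->B4  d=-]
2: W B4 -> L0 miss  d=D]
3: W B3 -> L3 miss  d=D]
4: W B4 -> L0 hit  d=D]
5: R B4 -> L0 hit  d=D]
6: R B2 -> L2 miss  d=-]
7: R B0 -> L0 miss wb->B4  d=-]
8: W B0 -> L0 hit  d=D]
9: R B0 -> L0 hit  d=D]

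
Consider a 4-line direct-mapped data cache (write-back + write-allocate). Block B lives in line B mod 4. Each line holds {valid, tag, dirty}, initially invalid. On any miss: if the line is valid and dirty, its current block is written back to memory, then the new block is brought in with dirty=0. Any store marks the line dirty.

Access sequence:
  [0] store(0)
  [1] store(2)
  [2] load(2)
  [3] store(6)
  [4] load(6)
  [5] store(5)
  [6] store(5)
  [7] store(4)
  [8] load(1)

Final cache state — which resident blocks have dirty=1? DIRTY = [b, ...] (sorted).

0: W B0 → L0 miss [D]
1: W B2 → L2 miss [D]
2: R B2 → L2 hit [D]
3: W B6 → L2 miss wb→B2 [D]
4: R B6 → L2 hit [D]
5: W B5 → L1 miss [D]
6: W B5 → L1 hit [D]
7: W B4 → L0 miss wb→B0 [D]
8: R B1 → L1 miss wb→B5 [-]

DIRTY = [4, 6]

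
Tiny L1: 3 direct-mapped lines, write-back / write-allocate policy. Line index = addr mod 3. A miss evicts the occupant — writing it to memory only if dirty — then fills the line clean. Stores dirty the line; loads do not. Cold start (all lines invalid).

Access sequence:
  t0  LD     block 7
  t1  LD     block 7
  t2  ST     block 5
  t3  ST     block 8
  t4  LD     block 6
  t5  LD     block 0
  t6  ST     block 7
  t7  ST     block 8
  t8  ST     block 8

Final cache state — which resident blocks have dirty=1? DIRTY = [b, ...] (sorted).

DIRTY = [7, 8]

0: R B7 -> L1 miss  d=-]
1: R B7 -> L1 hit  d=-]
2: W B5 -> L2 miss  d=D]
3: W B8 -> L2 miss wb->B5  d=D]
4: R B6 -> L0 miss  d=-]
5: R B0 -> L0 miss  d=-]
6: W B7 -> L1 hit  d=D]
7: W B8 -> L2 hit  d=D]
8: W B8 -> L2 hit  d=D]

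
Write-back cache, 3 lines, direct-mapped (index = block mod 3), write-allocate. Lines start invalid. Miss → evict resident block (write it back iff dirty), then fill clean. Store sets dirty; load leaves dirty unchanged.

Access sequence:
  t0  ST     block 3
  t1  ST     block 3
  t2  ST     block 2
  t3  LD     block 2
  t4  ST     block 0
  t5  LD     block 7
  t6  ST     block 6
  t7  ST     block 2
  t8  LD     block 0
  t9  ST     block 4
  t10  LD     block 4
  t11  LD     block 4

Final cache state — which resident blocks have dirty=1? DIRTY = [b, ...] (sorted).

  0 | W B3 → L0 miss [D]
  1 | W B3 → L0 hit [D]
  2 | W B2 → L2 miss [D]
  3 | R B2 → L2 hit [D]
  4 | W B0 → L0 miss wb→B3 [D]
  5 | R B7 → L1 miss [-]
  6 | W B6 → L0 miss wb→B0 [D]
  7 | W B2 → L2 hit [D]
  8 | R B0 → L0 miss wb→B6 [-]
  9 | W B4 → L1 miss [D]
  10 | R B4 → L1 hit [D]
  11 | R B4 → L1 hit [D]

DIRTY = [2, 4]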